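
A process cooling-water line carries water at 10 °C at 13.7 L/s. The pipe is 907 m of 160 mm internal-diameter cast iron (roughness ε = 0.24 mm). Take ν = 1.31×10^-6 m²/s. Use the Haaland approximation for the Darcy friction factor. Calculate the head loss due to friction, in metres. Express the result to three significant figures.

V = 4Q/(πD²) = 4·0.0137/(π·0.160²) = 0.6814 m/s
Re = VD/ν = 0.6814·0.160/1.31×10^-6 = 8.32×10^4 → turbulent
ε/D = 0.24/160 = 0.00150
Haaland: f = 0.02389
h_f = f(L/D)V²/(2g) = 0.02389·(907/0.160)·0.6814²/(2·9.81) = 3.205 m

h_f ≈ 3.21 m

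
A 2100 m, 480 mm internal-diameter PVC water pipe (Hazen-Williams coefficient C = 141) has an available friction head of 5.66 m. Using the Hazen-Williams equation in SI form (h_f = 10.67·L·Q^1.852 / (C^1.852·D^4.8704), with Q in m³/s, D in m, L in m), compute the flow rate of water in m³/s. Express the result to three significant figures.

Q ≈ 0.234 m³/s

Rearranging: Q = [h_f·C^1.852·D^4.8704 / (10.67·L)]^(1/1.852)
Q = [5.66·141^1.852·0.480^4.8704 / (10.67·2100)]^0.540 = 0.2336 m³/s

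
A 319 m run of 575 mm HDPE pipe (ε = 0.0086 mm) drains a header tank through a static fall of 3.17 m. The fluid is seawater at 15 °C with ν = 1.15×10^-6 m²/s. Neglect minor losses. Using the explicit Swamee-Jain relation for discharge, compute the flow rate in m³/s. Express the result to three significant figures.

Q ≈ 0.821 m³/s

Swamee-Jain (Type II): Q = -0.965·√(gD⁵h_f/L)·ln[ε/(3.7D) + √(3.17ν²L/(gD³h_f))]
√(gD⁵h_f/L) = √(9.81·0.575⁵·3.17/319) = 0.07828
ε/(3.7D) = 4.04×10^-6; √(3.17ν²L/(gD³h_f)) = 1.50×10^-5
Q = -0.965·0.07828·ln(1.908×10^-5) = 0.8209 m³/s
Check: V = 3.16 m/s, Re = 1.58×10^6, f = 0.01123, h_f = 3.17 m ≈ 3.17 m ✓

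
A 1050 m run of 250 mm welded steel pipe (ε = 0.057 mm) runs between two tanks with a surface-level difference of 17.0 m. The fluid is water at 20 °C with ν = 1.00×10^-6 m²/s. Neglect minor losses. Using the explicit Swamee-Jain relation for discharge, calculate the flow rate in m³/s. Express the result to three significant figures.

Q ≈ 0.111 m³/s

Swamee-Jain (Type II): Q = -0.965·√(gD⁵h_f/L)·ln[ε/(3.7D) + √(3.17ν²L/(gD³h_f))]
√(gD⁵h_f/L) = √(9.81·0.250⁵·17.0/1050) = 0.01245
ε/(3.7D) = 6.16×10^-5; √(3.17ν²L/(gD³h_f)) = 3.57×10^-5
Q = -0.965·0.01245·ln(9.736×10^-5) = 0.1110 m³/s
Check: V = 2.26 m/s, Re = 5.65×10^5, f = 0.01562, h_f = 17.1 m ≈ 17.0 m ✓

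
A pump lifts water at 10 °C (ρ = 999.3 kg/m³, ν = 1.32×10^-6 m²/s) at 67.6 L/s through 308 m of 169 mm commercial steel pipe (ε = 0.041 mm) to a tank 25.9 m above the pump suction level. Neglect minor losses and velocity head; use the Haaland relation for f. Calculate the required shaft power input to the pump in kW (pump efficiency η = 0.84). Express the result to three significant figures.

P_shaft ≈ 31.1 kW

V = 4Q/(πD²) = 3.014 m/s; Re = 3.86×10^5; ε/D = 2.43×10^-4; f = 0.01600
h_f = f(L/D)V²/2g = 13.50 m
Total head H = z + h_f = 25.9 + 13.50 = 39.40 m
P_hyd = ρgQH = 999.3·9.81·0.0676·39.40 = 26.11 kW
P_shaft = P_hyd/η = 26.11/0.84 = 31.08 kW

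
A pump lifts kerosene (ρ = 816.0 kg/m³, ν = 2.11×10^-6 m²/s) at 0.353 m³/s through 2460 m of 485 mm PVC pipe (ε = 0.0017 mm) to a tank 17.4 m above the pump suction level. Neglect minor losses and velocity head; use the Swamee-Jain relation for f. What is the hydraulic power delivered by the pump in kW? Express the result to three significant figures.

V = 4Q/(πD²) = 1.911 m/s; Re = 4.39×10^5; ε/D = 3.51×10^-6; f = 0.01345
h_f = f(L/D)V²/2g = 12.70 m
Total head H = z + h_f = 17.4 + 12.70 = 30.10 m
P_hyd = ρgQH = 816.0·9.81·0.353·30.10 = 85.05 kW

P_hyd ≈ 85.0 kW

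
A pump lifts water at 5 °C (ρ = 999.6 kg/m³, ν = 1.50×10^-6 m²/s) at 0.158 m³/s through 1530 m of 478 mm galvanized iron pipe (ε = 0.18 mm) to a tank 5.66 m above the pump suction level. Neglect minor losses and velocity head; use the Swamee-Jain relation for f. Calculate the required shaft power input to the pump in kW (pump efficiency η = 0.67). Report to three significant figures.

V = 4Q/(πD²) = 0.8805 m/s; Re = 2.81×10^5; ε/D = 3.77×10^-4; f = 0.01768
h_f = f(L/D)V²/2g = 2.236 m
Total head H = z + h_f = 5.66 + 2.236 = 7.896 m
P_hyd = ρgQH = 999.6·9.81·0.158·7.896 = 12.23 kW
P_shaft = P_hyd/η = 12.23/0.67 = 18.26 kW

P_shaft ≈ 18.3 kW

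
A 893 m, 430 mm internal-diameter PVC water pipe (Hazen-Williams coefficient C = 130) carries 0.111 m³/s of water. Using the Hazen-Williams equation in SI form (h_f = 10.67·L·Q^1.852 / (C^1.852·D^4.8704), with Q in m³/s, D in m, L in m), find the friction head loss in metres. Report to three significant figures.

h_f ≈ 1.21 m

h_f = 10.67·893·0.111^1.852 / (130^1.852·0.430^4.8704) = 1.205 m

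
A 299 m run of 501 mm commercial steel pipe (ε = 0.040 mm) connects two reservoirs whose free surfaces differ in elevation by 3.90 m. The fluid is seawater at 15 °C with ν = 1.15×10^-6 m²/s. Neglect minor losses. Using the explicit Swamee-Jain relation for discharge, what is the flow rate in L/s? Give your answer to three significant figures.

Q ≈ 625 L/s

Swamee-Jain (Type II): Q = -0.965·√(gD⁵h_f/L)·ln[ε/(3.7D) + √(3.17ν²L/(gD³h_f))]
√(gD⁵h_f/L) = √(9.81·0.501⁵·3.90/299) = 0.06355
ε/(3.7D) = 2.16×10^-5; √(3.17ν²L/(gD³h_f)) = 1.61×10^-5
Q = -0.965·0.06355·ln(3.772×10^-5) = 0.6246 m³/s
Check: V = 3.17 m/s, Re = 1.38×10^6, f = 0.01284, h_f = 3.92 m ≈ 3.90 m ✓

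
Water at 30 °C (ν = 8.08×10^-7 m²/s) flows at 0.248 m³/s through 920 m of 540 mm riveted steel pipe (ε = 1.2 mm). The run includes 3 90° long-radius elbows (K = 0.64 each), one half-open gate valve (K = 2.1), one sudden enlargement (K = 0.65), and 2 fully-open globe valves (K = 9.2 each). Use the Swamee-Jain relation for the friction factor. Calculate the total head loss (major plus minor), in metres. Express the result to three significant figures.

V = 4Q/(πD²) = 1.083 m/s; V²/2g = 0.05977 m
Re = 7.24×10^5, ε/D = 0.00222 → f = 0.02442 (Swamee-Jain)
Major: h_f = f(L/D)·V²/2g = 0.02442·1704·0.05977 = 2.486 m
Minor: ΣK = 23.1; h_m = ΣK·V²/2g = 1.379 m
Total H_L = 2.486 + 1.379 = 3.865 m

H_L ≈ 3.86 m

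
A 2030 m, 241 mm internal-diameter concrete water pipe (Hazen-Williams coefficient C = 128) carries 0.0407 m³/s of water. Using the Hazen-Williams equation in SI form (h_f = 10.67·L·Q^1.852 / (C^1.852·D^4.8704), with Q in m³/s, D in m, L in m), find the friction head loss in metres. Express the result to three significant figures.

h_f ≈ 7.38 m

h_f = 10.67·2030·0.0407^1.852 / (128^1.852·0.241^4.8704) = 7.377 m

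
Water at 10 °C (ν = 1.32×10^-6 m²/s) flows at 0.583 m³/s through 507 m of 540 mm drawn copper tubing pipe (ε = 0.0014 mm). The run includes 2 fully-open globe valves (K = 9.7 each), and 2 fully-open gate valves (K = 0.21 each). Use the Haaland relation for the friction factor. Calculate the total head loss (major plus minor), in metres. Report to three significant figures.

H_L ≈ 10.1 m

V = 4Q/(πD²) = 2.546 m/s; V²/2g = 0.3303 m
Re = 1.04×10^6, ε/D = 2.59×10^-6 → f = 0.01155 (Haaland)
Major: h_f = f(L/D)·V²/2g = 0.01155·938.9·0.3303 = 3.582 m
Minor: ΣK = 19.8; h_m = ΣK·V²/2g = 6.546 m
Total H_L = 3.582 + 6.546 = 10.13 m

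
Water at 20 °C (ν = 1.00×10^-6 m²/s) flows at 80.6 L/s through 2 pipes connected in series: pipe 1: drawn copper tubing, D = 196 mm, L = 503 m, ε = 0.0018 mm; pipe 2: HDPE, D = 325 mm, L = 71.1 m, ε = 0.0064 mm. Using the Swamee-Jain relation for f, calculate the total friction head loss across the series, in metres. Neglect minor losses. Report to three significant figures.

Pipe 1: V = 2.671 m/s, Re = 5.24×10^5, ε/D = 9.18×10^-6, f = 0.01314, h_1 = f(L/D)V²/2g = 12.26 m
Pipe 2: V = 0.9716 m/s, Re = 3.16×10^5, ε/D = 1.97×10^-5, f = 0.01447, h_2 = f(L/D)V²/2g = 0.1523 m
Series → Q common, losses add: H = Σh = 12.41 m

H ≈ 12.4 m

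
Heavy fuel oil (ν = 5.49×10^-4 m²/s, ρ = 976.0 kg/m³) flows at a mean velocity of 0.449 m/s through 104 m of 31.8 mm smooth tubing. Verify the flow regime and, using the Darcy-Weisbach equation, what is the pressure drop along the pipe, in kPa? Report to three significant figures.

Δp ≈ 792 kPa

Re = VD/ν = 0.449·0.03180/5.49×10^-4 = 26.0 → laminar (Re < 2300)
f = 64/Re = 2.461
h_f = f(L/D)V²/(2g) = 2.461·(104/0.03180)·0.449²/(2·9.81) = 82.69 m
Δp = ρg·h_f = 976.0·9.81·82.69 = 791.8 kPa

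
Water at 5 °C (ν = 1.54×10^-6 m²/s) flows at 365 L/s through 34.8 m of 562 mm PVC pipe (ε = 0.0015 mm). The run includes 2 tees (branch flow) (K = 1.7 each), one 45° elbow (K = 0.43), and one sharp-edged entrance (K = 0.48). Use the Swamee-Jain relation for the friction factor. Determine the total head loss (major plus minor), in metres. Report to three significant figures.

H_L ≈ 0.564 m

V = 4Q/(πD²) = 1.471 m/s; V²/2g = 0.1103 m
Re = 5.37×10^5, ε/D = 2.67×10^-6 → f = 0.01297 (Swamee-Jain)
Major: h_f = f(L/D)·V²/2g = 0.01297·61.92·0.1103 = 0.08863 m
Minor: ΣK = 4.31; h_m = ΣK·V²/2g = 0.4756 m
Total H_L = 0.08863 + 0.4756 = 0.5642 m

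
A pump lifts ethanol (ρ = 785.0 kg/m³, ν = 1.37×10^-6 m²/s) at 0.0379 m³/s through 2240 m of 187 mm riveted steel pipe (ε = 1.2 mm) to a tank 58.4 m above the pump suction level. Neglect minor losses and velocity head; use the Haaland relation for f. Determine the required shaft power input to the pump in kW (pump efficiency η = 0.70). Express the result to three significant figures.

P_shaft ≈ 40.5 kW

V = 4Q/(πD²) = 1.380 m/s; Re = 1.88×10^5; ε/D = 0.00642; f = 0.03326
h_f = f(L/D)V²/2g = 38.66 m
Total head H = z + h_f = 58.4 + 38.66 = 97.06 m
P_hyd = ρgQH = 785.0·9.81·0.0379·97.06 = 28.33 kW
P_shaft = P_hyd/η = 28.33/0.70 = 40.47 kW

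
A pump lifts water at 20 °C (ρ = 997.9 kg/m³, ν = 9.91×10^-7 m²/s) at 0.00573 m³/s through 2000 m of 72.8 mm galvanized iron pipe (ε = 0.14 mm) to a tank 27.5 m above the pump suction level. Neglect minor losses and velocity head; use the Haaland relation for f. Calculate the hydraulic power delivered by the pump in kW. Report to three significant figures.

V = 4Q/(πD²) = 1.377 m/s; Re = 1.01×10^5; ε/D = 0.00192; f = 0.02476
h_f = f(L/D)V²/2g = 65.69 m
Total head H = z + h_f = 27.5 + 65.69 = 93.19 m
P_hyd = ρgQH = 997.9·9.81·0.00573·93.19 = 5.227 kW

P_hyd ≈ 5.23 kW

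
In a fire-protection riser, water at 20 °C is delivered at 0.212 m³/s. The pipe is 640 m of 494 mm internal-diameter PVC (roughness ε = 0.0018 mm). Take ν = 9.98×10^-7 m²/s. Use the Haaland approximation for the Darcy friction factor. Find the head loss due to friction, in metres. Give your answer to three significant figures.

V = 4Q/(πD²) = 4·0.212/(π·0.494²) = 1.106 m/s
Re = VD/ν = 1.106·0.494/9.98×10^-7 = 5.48×10^5 → turbulent
ε/D = 0.0018/494 = 3.64×10^-6
Haaland: f = 0.01290
h_f = f(L/D)V²/(2g) = 0.01290·(640/0.494)·1.106²/(2·9.81) = 1.042 m

h_f ≈ 1.04 m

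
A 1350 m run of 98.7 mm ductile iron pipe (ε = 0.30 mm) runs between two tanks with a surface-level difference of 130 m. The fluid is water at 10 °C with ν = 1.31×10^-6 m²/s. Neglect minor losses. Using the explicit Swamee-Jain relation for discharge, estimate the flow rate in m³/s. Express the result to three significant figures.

Swamee-Jain (Type II): Q = -0.965·√(gD⁵h_f/L)·ln[ε/(3.7D) + √(3.17ν²L/(gD³h_f))]
√(gD⁵h_f/L) = √(9.81·0.0987⁵·130/1350) = 0.002975
ε/(3.7D) = 8.21×10^-4; √(3.17ν²L/(gD³h_f)) = 7.74×10^-5
Q = -0.965·0.002975·ln(8.989×10^-4) = 0.02013 m³/s
Check: V = 2.63 m/s, Re = 1.98×10^5, f = 0.02712, h_f = 131 m ≈ 130 m ✓

Q ≈ 0.0201 m³/s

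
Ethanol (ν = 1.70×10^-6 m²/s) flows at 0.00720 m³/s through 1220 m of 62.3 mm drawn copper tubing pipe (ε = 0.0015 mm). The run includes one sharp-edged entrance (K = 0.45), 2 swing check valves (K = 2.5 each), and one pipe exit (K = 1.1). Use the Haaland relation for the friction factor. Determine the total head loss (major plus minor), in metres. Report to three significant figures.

H_L ≈ 105 m

V = 4Q/(πD²) = 2.362 m/s; V²/2g = 0.2843 m
Re = 8.66×10^4, ε/D = 2.41×10^-5 → f = 0.01846 (Haaland)
Major: h_f = f(L/D)·V²/2g = 0.01846·19583·0.2843 = 102.8 m
Minor: ΣK = 6.55; h_m = ΣK·V²/2g = 1.862 m
Total H_L = 102.8 + 1.862 = 104.6 m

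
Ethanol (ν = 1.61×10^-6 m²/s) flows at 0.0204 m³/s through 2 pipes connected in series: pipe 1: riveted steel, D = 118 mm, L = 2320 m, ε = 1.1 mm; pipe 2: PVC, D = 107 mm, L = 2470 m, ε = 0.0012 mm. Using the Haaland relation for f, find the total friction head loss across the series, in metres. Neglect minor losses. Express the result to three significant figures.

H ≈ 230 m

Pipe 1: V = 1.865 m/s, Re = 1.37×10^5, ε/D = 0.00932, f = 0.03752, h_1 = f(L/D)V²/2g = 130.8 m
Pipe 2: V = 2.269 m/s, Re = 1.51×10^5, ε/D = 1.12×10^-5, f = 0.01644, h_2 = f(L/D)V²/2g = 99.58 m
Series → Q common, losses add: H = Σh = 230.4 m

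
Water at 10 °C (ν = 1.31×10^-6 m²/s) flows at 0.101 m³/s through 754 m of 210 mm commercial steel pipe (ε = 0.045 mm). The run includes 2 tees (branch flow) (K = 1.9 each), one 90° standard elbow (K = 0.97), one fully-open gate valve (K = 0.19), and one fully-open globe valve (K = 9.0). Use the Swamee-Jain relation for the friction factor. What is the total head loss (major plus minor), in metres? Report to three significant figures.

V = 4Q/(πD²) = 2.916 m/s; V²/2g = 0.4334 m
Re = 4.67×10^5, ε/D = 2.14×10^-4 → f = 0.01573 (Swamee-Jain)
Major: h_f = f(L/D)·V²/2g = 0.01573·3590·0.4334 = 24.48 m
Minor: ΣK = 14.0; h_m = ΣK·V²/2g = 6.050 m
Total H_L = 24.48 + 6.050 = 30.53 m

H_L ≈ 30.5 m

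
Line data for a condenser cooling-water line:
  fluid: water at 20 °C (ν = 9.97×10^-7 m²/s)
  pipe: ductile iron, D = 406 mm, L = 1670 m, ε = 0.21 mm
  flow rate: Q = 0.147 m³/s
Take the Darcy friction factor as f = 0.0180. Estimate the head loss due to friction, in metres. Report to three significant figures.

V = 4Q/(πD²) = 4·0.147/(π·0.406²) = 1.135 m/s
h_f = f(L/D)V²/(2g) = 0.01800·(1670/0.406)·1.135²/(2·9.81) = 4.865 m

h_f ≈ 4.87 m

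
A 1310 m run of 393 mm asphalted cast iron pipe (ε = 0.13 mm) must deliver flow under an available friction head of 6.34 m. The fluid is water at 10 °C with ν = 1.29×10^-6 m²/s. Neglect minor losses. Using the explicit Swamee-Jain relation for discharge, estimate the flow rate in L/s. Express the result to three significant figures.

Swamee-Jain (Type II): Q = -0.965·√(gD⁵h_f/L)·ln[ε/(3.7D) + √(3.17ν²L/(gD³h_f))]
√(gD⁵h_f/L) = √(9.81·0.393⁵·6.34/1310) = 0.02110
ε/(3.7D) = 8.94×10^-5; √(3.17ν²L/(gD³h_f)) = 4.28×10^-5
Q = -0.965·0.02110·ln(1.322×10^-4) = 0.1818 m³/s
Check: V = 1.50 m/s, Re = 4.57×10^5, f = 0.01671, h_f = 6.38 m ≈ 6.34 m ✓

Q ≈ 182 L/s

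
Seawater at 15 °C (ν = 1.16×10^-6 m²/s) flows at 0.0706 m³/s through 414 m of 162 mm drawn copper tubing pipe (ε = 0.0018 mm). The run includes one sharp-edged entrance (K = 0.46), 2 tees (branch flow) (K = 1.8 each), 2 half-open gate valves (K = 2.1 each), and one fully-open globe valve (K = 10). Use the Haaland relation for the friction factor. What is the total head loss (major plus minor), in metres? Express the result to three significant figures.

H_L ≈ 31.2 m

V = 4Q/(πD²) = 3.425 m/s; V²/2g = 0.5980 m
Re = 4.78×10^5, ε/D = 1.11×10^-5 → f = 0.01329 (Haaland)
Major: h_f = f(L/D)·V²/2g = 0.01329·2556·0.5980 = 20.31 m
Minor: ΣK = 18.3; h_m = ΣK·V²/2g = 10.92 m
Total H_L = 20.31 + 10.92 = 31.23 m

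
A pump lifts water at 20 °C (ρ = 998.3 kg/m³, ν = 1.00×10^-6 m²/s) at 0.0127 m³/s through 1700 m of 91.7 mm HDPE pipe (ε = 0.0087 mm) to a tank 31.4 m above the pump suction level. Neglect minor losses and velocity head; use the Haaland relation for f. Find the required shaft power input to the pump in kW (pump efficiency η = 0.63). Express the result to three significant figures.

V = 4Q/(πD²) = 1.923 m/s; Re = 1.76×10^5; ε/D = 9.49×10^-5; f = 0.01649
h_f = f(L/D)V²/2g = 57.61 m
Total head H = z + h_f = 31.4 + 57.61 = 89.01 m
P_hyd = ρgQH = 998.3·9.81·0.0127·89.01 = 11.07 kW
P_shaft = P_hyd/η = 11.07/0.63 = 17.57 kW

P_shaft ≈ 17.6 kW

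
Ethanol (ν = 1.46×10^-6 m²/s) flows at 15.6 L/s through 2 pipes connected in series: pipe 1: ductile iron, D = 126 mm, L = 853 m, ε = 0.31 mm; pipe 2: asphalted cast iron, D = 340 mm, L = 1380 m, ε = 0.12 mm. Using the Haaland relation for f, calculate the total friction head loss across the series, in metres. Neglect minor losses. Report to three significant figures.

Pipe 1: V = 1.251 m/s, Re = 1.08×10^5, ε/D = 0.00246, f = 0.02605, h_1 = f(L/D)V²/2g = 14.07 m
Pipe 2: V = 0.1718 m/s, Re = 4.00×10^4, ε/D = 3.53×10^-4, f = 0.02274, h_2 = f(L/D)V²/2g = 0.1389 m
Series → Q common, losses add: H = Σh = 14.21 m

H ≈ 14.2 m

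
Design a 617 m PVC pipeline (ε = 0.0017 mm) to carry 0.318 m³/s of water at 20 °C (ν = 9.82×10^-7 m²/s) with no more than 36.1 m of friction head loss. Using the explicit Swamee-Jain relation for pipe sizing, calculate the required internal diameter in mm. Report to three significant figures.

D ≈ 277 mm

Swamee-Jain (Type III): D = 0.66·[ε^1.25·(LQ²/(gh_f))^4.75 + ν·Q^9.4·(L/(gh_f))^5.2]^0.04
LQ²/(gh_f) = 0.1762; L/(gh_f) = 1.742
Term 1 = ε^1.25·(…)^4.75 = 1.61×10^-11; Term 2 = ν·Q^9.4·(…)^5.2 = 3.70×10^-10
D = 0.66·(1.61×10^-11 + 3.70×10^-10)^0.04 = 0.2774 m = 277 mm
Check: V = 5.26 m/s, Re = 1.49×10^6, f = 0.01107, h_f = 34.8 m ≈ 36.1 m ✓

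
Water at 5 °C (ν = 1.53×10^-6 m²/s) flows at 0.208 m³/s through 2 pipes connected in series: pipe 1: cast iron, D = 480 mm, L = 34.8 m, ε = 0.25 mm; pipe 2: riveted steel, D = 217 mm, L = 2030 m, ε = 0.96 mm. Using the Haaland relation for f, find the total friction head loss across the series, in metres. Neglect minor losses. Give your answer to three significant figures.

H ≈ 444 m

Pipe 1: V = 1.149 m/s, Re = 3.61×10^5, ε/D = 5.21×10^-4, f = 0.01799, h_1 = f(L/D)V²/2g = 0.08786 m
Pipe 2: V = 5.624 m/s, Re = 7.98×10^5, ε/D = 0.00442, f = 0.02945, h_2 = f(L/D)V²/2g = 444.2 m
Series → Q common, losses add: H = Σh = 444.2 m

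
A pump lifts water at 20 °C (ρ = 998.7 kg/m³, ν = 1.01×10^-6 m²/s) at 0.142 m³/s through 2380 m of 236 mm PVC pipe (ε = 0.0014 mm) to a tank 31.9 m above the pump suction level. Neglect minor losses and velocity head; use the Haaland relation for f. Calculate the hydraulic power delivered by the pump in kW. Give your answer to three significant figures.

P_hyd ≈ 137 kW

V = 4Q/(πD²) = 3.246 m/s; Re = 7.59×10^5; ε/D = 5.93×10^-6; f = 0.01223
h_f = f(L/D)V²/2g = 66.24 m
Total head H = z + h_f = 31.9 + 66.24 = 98.14 m
P_hyd = ρgQH = 998.7·9.81·0.142·98.14 = 136.5 kW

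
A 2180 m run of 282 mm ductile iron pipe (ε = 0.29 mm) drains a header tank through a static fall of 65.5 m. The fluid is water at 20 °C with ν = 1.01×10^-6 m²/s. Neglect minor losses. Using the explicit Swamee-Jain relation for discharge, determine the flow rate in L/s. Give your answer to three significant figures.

Q ≈ 179 L/s

Swamee-Jain (Type II): Q = -0.965·√(gD⁵h_f/L)·ln[ε/(3.7D) + √(3.17ν²L/(gD³h_f))]
√(gD⁵h_f/L) = √(9.81·0.282⁵·65.5/2180) = 0.02293
ε/(3.7D) = 2.78×10^-4; √(3.17ν²L/(gD³h_f)) = 2.21×10^-5
Q = -0.965·0.02293·ln(3.001×10^-4) = 0.1795 m³/s
Check: V = 2.87 m/s, Re = 8.02×10^5, f = 0.02024, h_f = 65.8 m ≈ 65.5 m ✓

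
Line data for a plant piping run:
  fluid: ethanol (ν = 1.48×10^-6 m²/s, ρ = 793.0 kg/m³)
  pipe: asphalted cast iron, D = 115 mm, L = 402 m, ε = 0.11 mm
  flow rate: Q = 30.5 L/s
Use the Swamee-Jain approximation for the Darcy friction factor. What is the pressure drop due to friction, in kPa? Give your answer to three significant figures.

V = 4Q/(πD²) = 4·0.0305/(π·0.115²) = 2.936 m/s
Re = VD/ν = 2.936·0.115/1.48×10^-6 = 2.28×10^5 → turbulent
ε/D = 0.11/115 = 9.57×10^-4
Swamee-Jain: f = 0.02086
h_f = f(L/D)V²/(2g) = 0.02086·(402/0.115)·2.936²/(2·9.81) = 32.04 m
Δp = ρg·h_f = 793.0·9.81·32.04 = 249.2 kPa

Δp ≈ 249 kPa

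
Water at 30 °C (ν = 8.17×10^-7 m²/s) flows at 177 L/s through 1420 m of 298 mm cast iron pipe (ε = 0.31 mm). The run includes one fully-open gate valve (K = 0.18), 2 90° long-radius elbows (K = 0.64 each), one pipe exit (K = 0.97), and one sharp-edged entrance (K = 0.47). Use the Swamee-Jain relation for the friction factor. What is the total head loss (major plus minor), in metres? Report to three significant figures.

H_L ≈ 32.6 m

V = 4Q/(πD²) = 2.538 m/s; V²/2g = 0.3282 m
Re = 9.26×10^5, ε/D = 0.00104 → f = 0.02024 (Swamee-Jain)
Major: h_f = f(L/D)·V²/2g = 0.02024·4765·0.3282 = 31.65 m
Minor: ΣK = 2.90; h_m = ΣK·V²/2g = 0.9519 m
Total H_L = 31.65 + 0.9519 = 32.61 m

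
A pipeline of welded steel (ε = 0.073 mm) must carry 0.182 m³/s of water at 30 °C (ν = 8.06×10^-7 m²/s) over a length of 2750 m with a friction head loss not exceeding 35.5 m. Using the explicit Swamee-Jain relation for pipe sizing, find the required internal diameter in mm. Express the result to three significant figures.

D ≈ 322 mm

Swamee-Jain (Type III): D = 0.66·[ε^1.25·(LQ²/(gh_f))^4.75 + ν·Q^9.4·(L/(gh_f))^5.2]^0.04
LQ²/(gh_f) = 0.2616; L/(gh_f) = 7.897
Term 1 = ε^1.25·(…)^4.75 = 1.16×10^-8; Term 2 = ν·Q^9.4·(…)^5.2 = 4.15×10^-9
D = 0.66·(1.16×10^-8 + 4.15×10^-9)^0.04 = 0.3216 m = 322 mm
Check: V = 2.24 m/s, Re = 8.94×10^5, f = 0.01515, h_f = 33.1 m ≈ 35.5 m ✓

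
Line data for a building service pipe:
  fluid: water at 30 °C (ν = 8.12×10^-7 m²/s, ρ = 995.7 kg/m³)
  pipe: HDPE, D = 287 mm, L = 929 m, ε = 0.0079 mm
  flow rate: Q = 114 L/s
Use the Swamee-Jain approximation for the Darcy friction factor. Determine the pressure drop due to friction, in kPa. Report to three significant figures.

V = 4Q/(πD²) = 4·0.114/(π·0.287²) = 1.762 m/s
Re = VD/ν = 1.762·0.287/8.12×10^-7 = 6.23×10^5 → turbulent
ε/D = 0.0079/287 = 2.75×10^-5
Swamee-Jain: f = 0.01308
h_f = f(L/D)V²/(2g) = 0.01308·(929/0.287)·1.762²/(2·9.81) = 6.700 m
Δp = ρg·h_f = 995.7·9.81·6.700 = 65.44 kPa

Δp ≈ 65.4 kPa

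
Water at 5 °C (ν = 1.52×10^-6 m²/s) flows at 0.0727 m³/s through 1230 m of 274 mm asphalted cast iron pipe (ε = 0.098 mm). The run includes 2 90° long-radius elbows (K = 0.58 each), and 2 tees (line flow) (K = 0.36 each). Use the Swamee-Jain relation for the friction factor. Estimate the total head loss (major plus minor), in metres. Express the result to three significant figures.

V = 4Q/(πD²) = 1.233 m/s; V²/2g = 0.07748 m
Re = 2.22×10^5, ε/D = 3.58×10^-4 → f = 0.01794 (Swamee-Jain)
Major: h_f = f(L/D)·V²/2g = 0.01794·4489·0.07748 = 6.241 m
Minor: ΣK = 1.88; h_m = ΣK·V²/2g = 0.1457 m
Total H_L = 6.241 + 0.1457 = 6.387 m

H_L ≈ 6.39 m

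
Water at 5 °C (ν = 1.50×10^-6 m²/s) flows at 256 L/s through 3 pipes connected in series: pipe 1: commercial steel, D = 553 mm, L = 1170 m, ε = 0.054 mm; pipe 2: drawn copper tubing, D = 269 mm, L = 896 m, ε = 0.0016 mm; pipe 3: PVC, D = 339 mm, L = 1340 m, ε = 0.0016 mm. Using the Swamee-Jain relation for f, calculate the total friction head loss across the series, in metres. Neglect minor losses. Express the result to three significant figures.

H ≈ 64.2 m

Pipe 1: V = 1.066 m/s, Re = 3.93×10^5, ε/D = 9.76×10^-5, f = 0.01487, h_1 = f(L/D)V²/2g = 1.822 m
Pipe 2: V = 4.504 m/s, Re = 8.08×10^5, ε/D = 5.95×10^-6, f = 0.01217, h_2 = f(L/D)V²/2g = 41.91 m
Pipe 3: V = 2.836 m/s, Re = 6.41×10^5, ε/D = 4.72×10^-6, f = 0.01262, h_3 = f(L/D)V²/2g = 20.45 m
Series → Q common, losses add: H = Σh = 64.18 m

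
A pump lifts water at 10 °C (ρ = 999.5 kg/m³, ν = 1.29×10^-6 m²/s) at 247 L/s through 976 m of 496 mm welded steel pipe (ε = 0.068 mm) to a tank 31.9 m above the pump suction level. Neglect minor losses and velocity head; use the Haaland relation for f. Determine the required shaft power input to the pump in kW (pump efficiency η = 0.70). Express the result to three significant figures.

V = 4Q/(πD²) = 1.278 m/s; Re = 4.92×10^5; ε/D = 1.37×10^-4; f = 0.01469
h_f = f(L/D)V²/2g = 2.408 m
Total head H = z + h_f = 31.9 + 2.408 = 34.31 m
P_hyd = ρgQH = 999.5·9.81·0.247·34.31 = 83.09 kW
P_shaft = P_hyd/η = 83.09/0.70 = 118.7 kW

P_shaft ≈ 119 kW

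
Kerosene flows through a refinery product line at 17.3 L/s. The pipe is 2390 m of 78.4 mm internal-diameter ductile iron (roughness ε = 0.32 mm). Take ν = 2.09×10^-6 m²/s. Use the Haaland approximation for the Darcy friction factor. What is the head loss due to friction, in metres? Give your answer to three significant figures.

V = 4Q/(πD²) = 4·0.0173/(π·0.0784²) = 3.584 m/s
Re = VD/ν = 3.584·0.0784/2.09×10^-6 = 1.34×10^5 → turbulent
ε/D = 0.32/78.4 = 0.00408
Haaland: f = 0.02937
h_f = f(L/D)V²/(2g) = 0.02937·(2390/0.0784)·3.584²/(2·9.81) = 586.0 m

h_f ≈ 586 m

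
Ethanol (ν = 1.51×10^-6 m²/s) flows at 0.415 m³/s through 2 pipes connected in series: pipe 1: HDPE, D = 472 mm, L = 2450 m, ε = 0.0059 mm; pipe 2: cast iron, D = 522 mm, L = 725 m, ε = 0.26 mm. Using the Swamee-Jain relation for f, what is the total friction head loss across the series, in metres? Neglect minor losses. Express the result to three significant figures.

Pipe 1: V = 2.372 m/s, Re = 7.41×10^5, ε/D = 1.25×10^-5, f = 0.01247, h_1 = f(L/D)V²/2g = 18.56 m
Pipe 2: V = 1.939 m/s, Re = 6.70×10^5, ε/D = 4.98×10^-4, f = 0.01753, h_2 = f(L/D)V²/2g = 4.667 m
Series → Q common, losses add: H = Σh = 23.22 m

H ≈ 23.2 m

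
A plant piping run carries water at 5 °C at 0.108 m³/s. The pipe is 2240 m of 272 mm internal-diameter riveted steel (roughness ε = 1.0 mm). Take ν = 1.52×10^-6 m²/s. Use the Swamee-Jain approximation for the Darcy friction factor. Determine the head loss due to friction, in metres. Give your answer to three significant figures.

h_f ≈ 40.9 m

V = 4Q/(πD²) = 4·0.108/(π·0.272²) = 1.859 m/s
Re = VD/ν = 1.859·0.272/1.52×10^-6 = 3.33×10^5 → turbulent
ε/D = 1.0/272 = 0.00368
Swamee-Jain: f = 0.02821
h_f = f(L/D)V²/(2g) = 0.02821·(2240/0.272)·1.859²/(2·9.81) = 40.91 m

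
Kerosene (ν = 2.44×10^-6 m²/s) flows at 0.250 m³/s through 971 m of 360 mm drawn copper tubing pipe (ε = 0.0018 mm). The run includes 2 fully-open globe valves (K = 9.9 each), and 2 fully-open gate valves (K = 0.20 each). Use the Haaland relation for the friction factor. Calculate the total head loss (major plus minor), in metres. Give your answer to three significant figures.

V = 4Q/(πD²) = 2.456 m/s; V²/2g = 0.3075 m
Re = 3.62×10^5, ε/D = 5.00×10^-6 → f = 0.01389 (Haaland)
Major: h_f = f(L/D)·V²/2g = 0.01389·2697·0.3075 = 11.52 m
Minor: ΣK = 20.2; h_m = ΣK·V²/2g = 6.211 m
Total H_L = 11.52 + 6.211 = 17.73 m

H_L ≈ 17.7 m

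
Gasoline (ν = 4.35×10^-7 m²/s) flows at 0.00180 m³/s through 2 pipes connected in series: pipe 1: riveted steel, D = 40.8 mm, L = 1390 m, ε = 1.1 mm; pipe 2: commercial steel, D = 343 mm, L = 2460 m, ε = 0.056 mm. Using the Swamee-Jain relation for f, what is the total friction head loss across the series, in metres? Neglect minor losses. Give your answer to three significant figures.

Pipe 1: V = 1.377 m/s, Re = 1.29×10^5, ε/D = 0.0270, f = 0.05516, h_1 = f(L/D)V²/2g = 181.5 m
Pipe 2: V = 0.01948 m/s, Re = 1.54×10^4, ε/D = 1.63×10^-4, f = 0.02797, h_2 = f(L/D)V²/2g = 0.003880 m
Series → Q common, losses add: H = Σh = 181.5 m

H ≈ 182 m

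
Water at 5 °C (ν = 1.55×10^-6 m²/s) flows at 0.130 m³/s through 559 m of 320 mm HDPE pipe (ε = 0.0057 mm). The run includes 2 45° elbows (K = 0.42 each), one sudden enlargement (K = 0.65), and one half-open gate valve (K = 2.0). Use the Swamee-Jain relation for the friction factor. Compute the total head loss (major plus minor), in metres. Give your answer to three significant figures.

H_L ≈ 3.79 m

V = 4Q/(πD²) = 1.616 m/s; V²/2g = 0.1332 m
Re = 3.34×10^5, ε/D = 1.78×10^-5 → f = 0.01431 (Swamee-Jain)
Major: h_f = f(L/D)·V²/2g = 0.01431·1747·0.1332 = 3.330 m
Minor: ΣK = 3.49; h_m = ΣK·V²/2g = 0.4648 m
Total H_L = 3.330 + 0.4648 = 3.794 m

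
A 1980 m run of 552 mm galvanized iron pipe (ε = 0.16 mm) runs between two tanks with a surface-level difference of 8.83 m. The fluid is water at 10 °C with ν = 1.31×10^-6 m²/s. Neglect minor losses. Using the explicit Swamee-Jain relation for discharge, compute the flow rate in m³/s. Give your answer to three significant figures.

Swamee-Jain (Type II): Q = -0.965·√(gD⁵h_f/L)·ln[ε/(3.7D) + √(3.17ν²L/(gD³h_f))]
√(gD⁵h_f/L) = √(9.81·0.552⁵·8.83/1980) = 0.04735
ε/(3.7D) = 7.83×10^-5; √(3.17ν²L/(gD³h_f)) = 2.72×10^-5
Q = -0.965·0.04735·ln(1.055×10^-4) = 0.4184 m³/s
Check: V = 1.75 m/s, Re = 7.37×10^5, f = 0.01590, h_f = 8.89 m ≈ 8.83 m ✓

Q ≈ 0.418 m³/s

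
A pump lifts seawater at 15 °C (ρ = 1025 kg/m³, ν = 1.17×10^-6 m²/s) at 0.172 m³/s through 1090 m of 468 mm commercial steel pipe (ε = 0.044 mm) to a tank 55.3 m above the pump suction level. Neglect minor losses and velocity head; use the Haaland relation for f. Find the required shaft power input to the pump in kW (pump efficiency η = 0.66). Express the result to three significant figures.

V = 4Q/(πD²) = 0.9999 m/s; Re = 4.00×10^5; ε/D = 9.40×10^-5; f = 0.01459
h_f = f(L/D)V²/2g = 1.732 m
Total head H = z + h_f = 55.3 + 1.732 = 57.03 m
P_hyd = ρgQH = 1025·9.81·0.172·57.03 = 98.64 kW
P_shaft = P_hyd/η = 98.64/0.66 = 149.4 kW

P_shaft ≈ 149 kW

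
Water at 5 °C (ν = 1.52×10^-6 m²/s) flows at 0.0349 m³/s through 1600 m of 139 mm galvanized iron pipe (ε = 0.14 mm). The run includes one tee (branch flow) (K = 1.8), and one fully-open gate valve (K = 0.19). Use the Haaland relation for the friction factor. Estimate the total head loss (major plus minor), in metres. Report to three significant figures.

V = 4Q/(πD²) = 2.300 m/s; V²/2g = 0.2696 m
Re = 2.10×10^5, ε/D = 0.00101 → f = 0.02089 (Haaland)
Major: h_f = f(L/D)·V²/2g = 0.02089·11511·0.2696 = 64.81 m
Minor: ΣK = 1.99; h_m = ΣK·V²/2g = 0.5365 m
Total H_L = 64.81 + 0.5365 = 65.35 m

H_L ≈ 65.3 m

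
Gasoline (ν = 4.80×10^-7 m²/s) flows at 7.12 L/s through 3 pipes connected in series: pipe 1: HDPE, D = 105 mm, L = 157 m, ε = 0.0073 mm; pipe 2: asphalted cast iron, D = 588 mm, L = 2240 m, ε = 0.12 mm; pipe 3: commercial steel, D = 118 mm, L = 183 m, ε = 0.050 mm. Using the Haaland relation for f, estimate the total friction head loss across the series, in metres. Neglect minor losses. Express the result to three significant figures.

Pipe 1: V = 0.8223 m/s, Re = 1.80×10^5, ε/D = 6.95×10^-5, f = 0.01626, h_1 = f(L/D)V²/2g = 0.8381 m
Pipe 2: V = 0.02622 m/s, Re = 3.21×10^4, ε/D = 2.04×10^-4, f = 0.02340, h_2 = f(L/D)V²/2g = 0.003124 m
Pipe 3: V = 0.6511 m/s, Re = 1.60×10^5, ε/D = 4.24×10^-4, f = 0.01864, h_3 = f(L/D)V²/2g = 0.6246 m
Series → Q common, losses add: H = Σh = 1.466 m

H ≈ 1.47 m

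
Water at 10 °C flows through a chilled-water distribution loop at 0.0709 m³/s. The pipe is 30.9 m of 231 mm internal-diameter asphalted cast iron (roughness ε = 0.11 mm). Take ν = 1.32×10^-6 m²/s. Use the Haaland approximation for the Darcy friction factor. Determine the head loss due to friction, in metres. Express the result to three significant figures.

h_f ≈ 0.350 m

V = 4Q/(πD²) = 4·0.0709/(π·0.231²) = 1.692 m/s
Re = VD/ν = 1.692·0.231/1.32×10^-6 = 2.96×10^5 → turbulent
ε/D = 0.11/231 = 4.76×10^-4
Haaland: f = 0.01795
h_f = f(L/D)V²/(2g) = 0.01795·(30.9/0.231)·1.692²/(2·9.81) = 0.3503 m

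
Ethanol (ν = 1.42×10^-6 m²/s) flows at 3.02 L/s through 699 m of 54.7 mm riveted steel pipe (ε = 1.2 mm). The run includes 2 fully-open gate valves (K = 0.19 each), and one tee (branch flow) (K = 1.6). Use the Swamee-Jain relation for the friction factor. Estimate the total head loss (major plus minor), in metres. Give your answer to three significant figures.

H_L ≈ 55.6 m

V = 4Q/(πD²) = 1.285 m/s; V²/2g = 0.08418 m
Re = 4.95×10^4, ε/D = 0.0219 → f = 0.05153 (Swamee-Jain)
Major: h_f = f(L/D)·V²/2g = 0.05153·12779·0.08418 = 55.43 m
Minor: ΣK = 1.98; h_m = ΣK·V²/2g = 0.1667 m
Total H_L = 55.43 + 0.1667 = 55.59 m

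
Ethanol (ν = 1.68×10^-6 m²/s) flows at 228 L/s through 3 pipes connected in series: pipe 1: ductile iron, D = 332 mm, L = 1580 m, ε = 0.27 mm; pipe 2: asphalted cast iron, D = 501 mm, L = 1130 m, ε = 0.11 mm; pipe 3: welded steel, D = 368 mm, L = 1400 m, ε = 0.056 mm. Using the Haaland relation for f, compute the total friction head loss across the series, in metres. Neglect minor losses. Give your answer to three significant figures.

H ≈ 48.2 m

Pipe 1: V = 2.634 m/s, Re = 5.20×10^5, ε/D = 8.13×10^-4, f = 0.01930, h_1 = f(L/D)V²/2g = 32.48 m
Pipe 2: V = 1.157 m/s, Re = 3.45×10^5, ε/D = 2.20×10^-4, f = 0.01598, h_2 = f(L/D)V²/2g = 2.458 m
Pipe 3: V = 2.144 m/s, Re = 4.70×10^5, ε/D = 1.52×10^-4, f = 0.01491, h_3 = f(L/D)V²/2g = 13.29 m
Series → Q common, losses add: H = Σh = 48.22 m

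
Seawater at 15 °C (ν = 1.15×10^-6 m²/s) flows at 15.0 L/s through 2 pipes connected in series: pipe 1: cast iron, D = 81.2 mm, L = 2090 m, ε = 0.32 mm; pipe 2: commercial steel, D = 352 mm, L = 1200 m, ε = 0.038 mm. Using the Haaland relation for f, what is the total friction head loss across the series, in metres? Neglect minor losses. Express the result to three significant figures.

Pipe 1: V = 2.897 m/s, Re = 2.05×10^5, ε/D = 0.00394, f = 0.02884, h_1 = f(L/D)V²/2g = 317.5 m
Pipe 2: V = 0.1541 m/s, Re = 4.72×10^4, ε/D = 1.08×10^-4, f = 0.02128, h_2 = f(L/D)V²/2g = 0.08786 m
Series → Q common, losses add: H = Σh = 317.5 m

H ≈ 318 m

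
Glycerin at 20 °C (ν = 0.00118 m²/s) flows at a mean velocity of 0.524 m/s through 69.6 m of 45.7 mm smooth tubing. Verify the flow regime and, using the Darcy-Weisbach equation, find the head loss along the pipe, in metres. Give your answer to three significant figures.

Re = VD/ν = 0.524·0.04570/0.00118 = 20.3 → laminar (Re < 2300)
f = 64/Re = 3.154
h_f = f(L/D)V²/(2g) = 3.154·(69.6/0.04570)·0.524²/(2·9.81) = 67.22 m

h_f ≈ 67.2 m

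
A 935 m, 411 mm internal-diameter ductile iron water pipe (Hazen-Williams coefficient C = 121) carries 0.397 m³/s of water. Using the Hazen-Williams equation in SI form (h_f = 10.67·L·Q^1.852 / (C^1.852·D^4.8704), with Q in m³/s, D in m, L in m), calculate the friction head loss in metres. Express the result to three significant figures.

h_f = 10.67·935·0.397^1.852 / (121^1.852·0.411^4.8704) = 19.03 m

h_f ≈ 19.0 m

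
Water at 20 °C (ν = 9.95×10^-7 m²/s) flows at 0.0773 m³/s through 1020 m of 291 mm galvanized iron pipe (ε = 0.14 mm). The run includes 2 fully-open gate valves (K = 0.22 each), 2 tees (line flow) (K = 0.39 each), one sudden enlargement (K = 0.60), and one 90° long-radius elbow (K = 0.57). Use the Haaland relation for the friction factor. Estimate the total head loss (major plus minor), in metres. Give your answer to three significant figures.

H_L ≈ 4.46 m

V = 4Q/(πD²) = 1.162 m/s; V²/2g = 0.06885 m
Re = 3.40×10^5, ε/D = 4.81×10^-4 → f = 0.01782 (Haaland)
Major: h_f = f(L/D)·V²/2g = 0.01782·3505·0.06885 = 4.300 m
Minor: ΣK = 2.39; h_m = ΣK·V²/2g = 0.1646 m
Total H_L = 4.300 + 0.1646 = 4.465 m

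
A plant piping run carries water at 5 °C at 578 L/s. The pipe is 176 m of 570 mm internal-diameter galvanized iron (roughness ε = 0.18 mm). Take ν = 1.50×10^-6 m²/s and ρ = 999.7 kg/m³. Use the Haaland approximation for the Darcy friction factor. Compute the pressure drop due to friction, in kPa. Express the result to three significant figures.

V = 4Q/(πD²) = 4·0.578/(π·0.570²) = 2.265 m/s
Re = VD/ν = 2.265·0.570/1.50×10^-6 = 8.61×10^5 → turbulent
ε/D = 0.18/570 = 3.16×10^-4
Haaland: f = 0.01583
h_f = f(L/D)V²/(2g) = 0.01583·(176/0.570)·2.265²/(2·9.81) = 1.279 m
Δp = ρg·h_f = 999.7·9.81·1.279 = 12.54 kPa

Δp ≈ 12.5 kPa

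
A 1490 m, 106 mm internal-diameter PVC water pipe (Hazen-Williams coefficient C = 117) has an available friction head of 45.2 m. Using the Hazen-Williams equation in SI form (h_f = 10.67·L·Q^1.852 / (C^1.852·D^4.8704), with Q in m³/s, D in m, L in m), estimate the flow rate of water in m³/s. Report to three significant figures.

Rearranging: Q = [h_f·C^1.852·D^4.8704 / (10.67·L)]^(1/1.852)
Q = [45.2·117^1.852·0.106^4.8704 / (10.67·1490)]^0.540 = 0.01349 m³/s

Q ≈ 0.0135 m³/s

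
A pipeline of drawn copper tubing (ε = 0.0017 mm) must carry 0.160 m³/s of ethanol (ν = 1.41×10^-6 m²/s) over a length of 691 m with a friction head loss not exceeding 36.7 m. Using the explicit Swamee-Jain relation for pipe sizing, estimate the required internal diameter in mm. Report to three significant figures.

D ≈ 222 mm

Swamee-Jain (Type III): D = 0.66·[ε^1.25·(LQ²/(gh_f))^4.75 + ν·Q^9.4·(L/(gh_f))^5.2]^0.04
LQ²/(gh_f) = 0.04913; L/(gh_f) = 1.919
Term 1 = ε^1.25·(…)^4.75 = 3.73×10^-14; Term 2 = ν·Q^9.4·(…)^5.2 = 1.38×10^-12
D = 0.66·(3.73×10^-14 + 1.38×10^-12)^0.04 = 0.2216 m = 222 mm
Check: V = 4.15 m/s, Re = 6.52×10^5, f = 0.01264, h_f = 34.5 m ≈ 36.7 m ✓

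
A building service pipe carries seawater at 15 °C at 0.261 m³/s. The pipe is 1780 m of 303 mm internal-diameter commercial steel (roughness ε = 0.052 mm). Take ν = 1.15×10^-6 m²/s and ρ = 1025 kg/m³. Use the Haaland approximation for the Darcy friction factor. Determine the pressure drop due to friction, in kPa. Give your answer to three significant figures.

Δp ≈ 565 kPa

V = 4Q/(πD²) = 4·0.261/(π·0.303²) = 3.620 m/s
Re = VD/ν = 3.620·0.303/1.15×10^-6 = 9.54×10^5 → turbulent
ε/D = 0.052/303 = 1.72×10^-4
Haaland: f = 0.01431
h_f = f(L/D)V²/(2g) = 0.01431·(1780/0.303)·3.620²/(2·9.81) = 56.15 m
Δp = ρg·h_f = 1025·9.81·56.15 = 564.6 kPa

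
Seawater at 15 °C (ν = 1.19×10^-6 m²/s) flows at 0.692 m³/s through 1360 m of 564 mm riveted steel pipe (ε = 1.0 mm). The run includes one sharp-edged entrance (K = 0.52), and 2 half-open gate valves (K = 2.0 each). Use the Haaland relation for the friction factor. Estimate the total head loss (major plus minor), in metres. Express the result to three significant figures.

V = 4Q/(πD²) = 2.770 m/s; V²/2g = 0.3910 m
Re = 1.31×10^6, ε/D = 0.00177 → f = 0.02287 (Haaland)
Major: h_f = f(L/D)·V²/2g = 0.02287·2411·0.3910 = 21.56 m
Minor: ΣK = 4.52; h_m = ΣK·V²/2g = 1.767 m
Total H_L = 21.56 + 1.767 = 23.33 m

H_L ≈ 23.3 m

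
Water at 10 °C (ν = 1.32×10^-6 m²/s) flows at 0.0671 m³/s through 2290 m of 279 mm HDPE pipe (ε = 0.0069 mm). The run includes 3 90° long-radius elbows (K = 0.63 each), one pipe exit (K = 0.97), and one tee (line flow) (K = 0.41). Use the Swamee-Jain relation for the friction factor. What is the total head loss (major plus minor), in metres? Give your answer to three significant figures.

V = 4Q/(πD²) = 1.098 m/s; V²/2g = 0.06140 m
Re = 2.32×10^5, ε/D = 2.47×10^-5 → f = 0.01534 (Swamee-Jain)
Major: h_f = f(L/D)·V²/2g = 0.01534·8208·0.06140 = 7.730 m
Minor: ΣK = 3.27; h_m = ΣK·V²/2g = 0.2008 m
Total H_L = 7.730 + 0.2008 = 7.931 m

H_L ≈ 7.93 m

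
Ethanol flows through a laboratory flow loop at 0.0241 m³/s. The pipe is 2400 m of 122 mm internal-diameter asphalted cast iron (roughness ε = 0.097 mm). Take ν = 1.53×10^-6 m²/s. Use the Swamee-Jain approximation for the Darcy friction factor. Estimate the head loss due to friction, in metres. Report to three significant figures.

h_f ≈ 88.0 m

V = 4Q/(πD²) = 4·0.0241/(π·0.122²) = 2.062 m/s
Re = VD/ν = 2.062·0.122/1.53×10^-6 = 1.64×10^5 → turbulent
ε/D = 0.097/122 = 7.95×10^-4
Swamee-Jain: f = 0.02064
h_f = f(L/D)V²/(2g) = 0.02064·(2400/0.122)·2.062²/(2·9.81) = 87.96 m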